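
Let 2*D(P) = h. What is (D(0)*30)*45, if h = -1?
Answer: -675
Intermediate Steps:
D(P) = -½ (D(P) = (½)*(-1) = -½)
(D(0)*30)*45 = -½*30*45 = -15*45 = -675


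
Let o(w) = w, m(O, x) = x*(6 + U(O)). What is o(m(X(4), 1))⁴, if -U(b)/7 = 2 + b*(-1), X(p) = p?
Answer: 160000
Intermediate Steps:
U(b) = -14 + 7*b (U(b) = -7*(2 + b*(-1)) = -7*(2 - b) = -14 + 7*b)
m(O, x) = x*(-8 + 7*O) (m(O, x) = x*(6 + (-14 + 7*O)) = x*(-8 + 7*O))
o(m(X(4), 1))⁴ = (1*(-8 + 7*4))⁴ = (1*(-8 + 28))⁴ = (1*20)⁴ = 20⁴ = 160000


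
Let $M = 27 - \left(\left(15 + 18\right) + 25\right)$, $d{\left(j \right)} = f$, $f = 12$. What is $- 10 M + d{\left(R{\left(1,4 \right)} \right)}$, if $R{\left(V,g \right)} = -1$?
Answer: $322$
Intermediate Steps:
$d{\left(j \right)} = 12$
$M = -31$ ($M = 27 - \left(33 + 25\right) = 27 - 58 = -31$)
$- 10 M + d{\left(R{\left(1,4 \right)} \right)} = \left(-10\right) \left(-31\right) + 12 = 310 + 12 = 322$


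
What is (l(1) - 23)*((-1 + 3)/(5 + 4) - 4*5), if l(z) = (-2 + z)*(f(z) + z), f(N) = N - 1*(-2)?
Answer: 534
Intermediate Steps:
f(N) = 2 + N (f(N) = N + 2 = 2 + N)
l(z) = (-2 + z)*(2 + 2*z) (l(z) = (-2 + z)*((2 + z) + z) = (-2 + z)*(2 + 2*z))
(l(1) - 23)*((-1 + 3)/(5 + 4) - 4*5) = ((-4 - 2*1 + 2*1²) - 23)*((-1 + 3)/(5 + 4) - 4*5) = ((-4 - 2 + 2*1) - 23)*(2/9 - 20) = ((-4 - 2 + 2) - 23)*(2*(⅑) - 20) = (-4 - 23)*(2/9 - 20) = -27*(-178/9) = 534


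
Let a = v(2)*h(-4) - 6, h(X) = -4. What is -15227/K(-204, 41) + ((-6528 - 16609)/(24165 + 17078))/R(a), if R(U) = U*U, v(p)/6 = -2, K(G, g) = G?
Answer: 46158329669/618397542 ≈ 74.642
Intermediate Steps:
v(p) = -12 (v(p) = 6*(-2) = -12)
a = 42 (a = -12*(-4) - 6 = 48 - 6 = 42)
R(U) = U²
-15227/K(-204, 41) + ((-6528 - 16609)/(24165 + 17078))/R(a) = -15227/(-204) + ((-6528 - 16609)/(24165 + 17078))/(42²) = -15227*(-1/204) - 23137/41243/1764 = 15227/204 - 23137*1/41243*(1/1764) = 15227/204 - 23137/41243*1/1764 = 15227/204 - 23137/72752652 = 46158329669/618397542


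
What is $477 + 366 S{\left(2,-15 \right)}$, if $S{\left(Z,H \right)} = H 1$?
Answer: $-5013$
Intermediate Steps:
$S{\left(Z,H \right)} = H$
$477 + 366 S{\left(2,-15 \right)} = 477 + 366 \left(-15\right) = 477 - 5490 = -5013$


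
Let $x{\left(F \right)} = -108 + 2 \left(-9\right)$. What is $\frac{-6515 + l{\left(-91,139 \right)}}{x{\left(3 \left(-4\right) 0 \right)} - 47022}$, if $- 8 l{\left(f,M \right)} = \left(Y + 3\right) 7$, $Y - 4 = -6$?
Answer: $\frac{52127}{377184} \approx 0.1382$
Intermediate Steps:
$Y = -2$ ($Y = 4 - 6 = -2$)
$l{\left(f,M \right)} = - \frac{7}{8}$ ($l{\left(f,M \right)} = - \frac{\left(-2 + 3\right) 7}{8} = - \frac{1 \cdot 7}{8} = \left(- \frac{1}{8}\right) 7 = - \frac{7}{8}$)
$x{\left(F \right)} = -126$ ($x{\left(F \right)} = -108 - 18 = -126$)
$\frac{-6515 + l{\left(-91,139 \right)}}{x{\left(3 \left(-4\right) 0 \right)} - 47022} = \frac{-6515 - \frac{7}{8}}{-126 - 47022} = - \frac{52127}{8 \left(-47148\right)} = \left(- \frac{52127}{8}\right) \left(- \frac{1}{47148}\right) = \frac{52127}{377184}$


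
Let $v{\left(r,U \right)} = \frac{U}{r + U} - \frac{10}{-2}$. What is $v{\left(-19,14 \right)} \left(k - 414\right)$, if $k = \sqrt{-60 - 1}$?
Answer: $- \frac{4554}{5} + \frac{11 i \sqrt{61}}{5} \approx -910.8 + 17.183 i$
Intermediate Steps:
$k = i \sqrt{61}$ ($k = \sqrt{-61} = i \sqrt{61} \approx 7.8102 i$)
$v{\left(r,U \right)} = 5 + \frac{U}{U + r}$ ($v{\left(r,U \right)} = \frac{U}{U + r} - -5 = \frac{U}{U + r} + 5 = 5 + \frac{U}{U + r}$)
$v{\left(-19,14 \right)} \left(k - 414\right) = \frac{5 \left(-19\right) + 6 \cdot 14}{14 - 19} \left(i \sqrt{61} - 414\right) = \frac{-95 + 84}{-5} \left(-414 + i \sqrt{61}\right) = \left(- \frac{1}{5}\right) \left(-11\right) \left(-414 + i \sqrt{61}\right) = \frac{11 \left(-414 + i \sqrt{61}\right)}{5} = - \frac{4554}{5} + \frac{11 i \sqrt{61}}{5}$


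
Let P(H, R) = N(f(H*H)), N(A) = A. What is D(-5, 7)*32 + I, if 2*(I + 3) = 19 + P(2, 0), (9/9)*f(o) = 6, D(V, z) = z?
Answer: 467/2 ≈ 233.50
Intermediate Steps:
f(o) = 6
P(H, R) = 6
I = 19/2 (I = -3 + (19 + 6)/2 = -3 + (½)*25 = -3 + 25/2 = 19/2 ≈ 9.5000)
D(-5, 7)*32 + I = 7*32 + 19/2 = 224 + 19/2 = 467/2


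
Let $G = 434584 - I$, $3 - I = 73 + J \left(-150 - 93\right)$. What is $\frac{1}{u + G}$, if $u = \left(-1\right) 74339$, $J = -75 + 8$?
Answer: $\frac{1}{376596} \approx 2.6554 \cdot 10^{-6}$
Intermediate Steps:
$J = -67$
$I = -16351$ ($I = 3 - \left(73 - 67 \left(-150 - 93\right)\right) = 3 - \left(73 - -16281\right) = 3 - \left(73 + 16281\right) = 3 - 16354 = -16351$)
$G = 450935$ ($G = 434584 - -16351 = 434584 + 16351 = 450935$)
$u = -74339$
$\frac{1}{u + G} = \frac{1}{-74339 + 450935} = \frac{1}{376596}$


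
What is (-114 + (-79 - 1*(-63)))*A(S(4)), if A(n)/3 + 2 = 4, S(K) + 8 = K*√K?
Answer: -780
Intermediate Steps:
S(K) = -8 + K^(3/2) (S(K) = -8 + K*√K = -8 + K^(3/2))
A(n) = 6 (A(n) = -6 + 3*4 = -6 + 12 = 6)
(-114 + (-79 - 1*(-63)))*A(S(4)) = (-114 + (-79 - 1*(-63)))*6 = (-114 + (-79 + 63))*6 = (-114 - 16)*6 = -130*6 = -780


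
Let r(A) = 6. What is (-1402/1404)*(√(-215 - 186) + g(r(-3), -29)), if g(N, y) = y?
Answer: 20329/702 - 701*I*√401/702 ≈ 28.959 - 19.996*I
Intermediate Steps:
(-1402/1404)*(√(-215 - 186) + g(r(-3), -29)) = (-1402/1404)*(√(-215 - 186) - 29) = (-1402*1/1404)*(√(-401) - 29) = -701*(I*√401 - 29)/702 = -701*(-29 + I*√401)/702 = 20329/702 - 701*I*√401/702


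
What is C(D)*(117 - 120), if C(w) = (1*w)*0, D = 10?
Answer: 0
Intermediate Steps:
C(w) = 0 (C(w) = w*0 = 0)
C(D)*(117 - 120) = 0*(117 - 120) = 0*(-3) = 0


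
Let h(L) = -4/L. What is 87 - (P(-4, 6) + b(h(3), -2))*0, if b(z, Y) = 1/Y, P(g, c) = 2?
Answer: 87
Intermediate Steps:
b(z, Y) = 1/Y
87 - (P(-4, 6) + b(h(3), -2))*0 = 87 - (2 + 1/(-2))*0 = 87 - (2 - 1/2)*0 = 87 - 3*0/2 = 87 - 1*0 = 87 + 0 = 87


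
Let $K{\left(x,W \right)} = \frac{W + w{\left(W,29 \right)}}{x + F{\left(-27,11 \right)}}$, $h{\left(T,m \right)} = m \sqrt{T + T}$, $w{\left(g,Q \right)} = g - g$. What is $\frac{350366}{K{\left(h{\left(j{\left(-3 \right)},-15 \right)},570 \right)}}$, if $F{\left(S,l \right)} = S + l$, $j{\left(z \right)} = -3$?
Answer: $- \frac{2802928}{285} - \frac{175183 i \sqrt{6}}{19} \approx -9834.8 - 22585.0 i$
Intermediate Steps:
$w{\left(g,Q \right)} = 0$
$h{\left(T,m \right)} = m \sqrt{2} \sqrt{T}$ ($h{\left(T,m \right)} = m \sqrt{2 T} = m \sqrt{2} \sqrt{T}$)
$K{\left(x,W \right)} = \frac{W}{-16 + x}$ ($K{\left(x,W \right)} = \frac{W + 0}{x + \left(-27 + 11\right)} = \frac{W}{x - 16} = \frac{W}{-16 + x}$)
$\frac{350366}{K{\left(h{\left(j{\left(-3 \right)},-15 \right)},570 \right)}} = \frac{350366}{570 \frac{1}{-16 - 15 \sqrt{2} \sqrt{-3}}} = \frac{350366}{570 \frac{1}{-16 - 15 \sqrt{2} i \sqrt{3}}} = \frac{350366}{570 \frac{1}{-16 - 15 i \sqrt{6}}} = 350366 \left(- \frac{8}{285} - \frac{i \sqrt{6}}{38}\right) = - \frac{2802928}{285} - \frac{175183 i \sqrt{6}}{19}$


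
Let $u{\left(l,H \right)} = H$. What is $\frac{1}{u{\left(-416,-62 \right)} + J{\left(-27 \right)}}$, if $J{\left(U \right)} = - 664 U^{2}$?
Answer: $- \frac{1}{484118} \approx -2.0656 \cdot 10^{-6}$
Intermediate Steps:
$\frac{1}{u{\left(-416,-62 \right)} + J{\left(-27 \right)}} = \frac{1}{-62 - 664 \left(-27\right)^{2}} = \frac{1}{-62 - 484056} = \frac{1}{-484118} = - \frac{1}{484118}$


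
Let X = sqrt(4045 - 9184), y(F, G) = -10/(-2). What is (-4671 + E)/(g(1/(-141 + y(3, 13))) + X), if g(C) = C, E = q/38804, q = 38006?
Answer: 6161326252/922089217445 + 2513821110816*I*sqrt(571)/922089217445 ≈ 0.0066819 + 65.145*I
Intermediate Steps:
y(F, G) = 5 (y(F, G) = -10*(-1/2) = 5)
E = 19003/19402 (E = 38006/38804 = 38006*(1/38804) = 19003/19402 ≈ 0.97943)
X = 3*I*sqrt(571) (X = sqrt(-5139) = 3*I*sqrt(571) ≈ 71.687*I)
(-4671 + E)/(g(1/(-141 + y(3, 13))) + X) = (-4671 + 19003/19402)/(1/(-141 + 5) + 3*I*sqrt(571)) = -90607739/(19402*(1/(-136) + 3*I*sqrt(571))) = -90607739/(19402*(-1/136 + 3*I*sqrt(571)))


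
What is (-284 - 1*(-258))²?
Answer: 676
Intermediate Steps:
(-284 - 1*(-258))² = (-284 + 258)² = (-26)² = 676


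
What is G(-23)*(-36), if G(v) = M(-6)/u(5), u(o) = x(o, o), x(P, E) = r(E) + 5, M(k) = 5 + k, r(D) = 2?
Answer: 36/7 ≈ 5.1429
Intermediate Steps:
x(P, E) = 7 (x(P, E) = 2 + 5 = 7)
u(o) = 7
G(v) = -⅐ (G(v) = (5 - 6)/7 = -1*⅐ = -⅐)
G(-23)*(-36) = -⅐*(-36) = 36/7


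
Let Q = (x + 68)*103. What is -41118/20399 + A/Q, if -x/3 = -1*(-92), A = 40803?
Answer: -1713252429/437028176 ≈ -3.9202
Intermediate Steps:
x = -276 (x = -(-3)*(-92) = -3*92 = -276)
Q = -21424 (Q = (-276 + 68)*103 = -208*103 = -21424)
-41118/20399 + A/Q = -41118/20399 + 40803/(-21424) = -41118*1/20399 + 40803*(-1/21424) = -41118/20399 - 40803/21424 = -1713252429/437028176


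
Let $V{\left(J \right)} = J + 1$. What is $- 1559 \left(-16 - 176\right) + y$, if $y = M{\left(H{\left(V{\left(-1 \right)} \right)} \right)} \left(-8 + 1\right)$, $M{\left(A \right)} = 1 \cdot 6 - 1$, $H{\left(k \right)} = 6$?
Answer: $299293$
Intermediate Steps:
$V{\left(J \right)} = 1 + J$
$M{\left(A \right)} = 5$ ($M{\left(A \right)} = 6 - 1 = 5$)
$y = -35$ ($y = 5 \left(-8 + 1\right) = 5 \left(-7\right) = -35$)
$- 1559 \left(-16 - 176\right) + y = - 1559 \left(-16 - 176\right) - 35 = \left(-1559\right) \left(-192\right) - 35 = 299328 - 35 = 299293$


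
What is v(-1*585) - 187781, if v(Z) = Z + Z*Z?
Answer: 153859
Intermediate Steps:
v(Z) = Z + Z**2
v(-1*585) - 187781 = (-1*585)*(1 - 1*585) - 187781 = -585*(1 - 585) - 187781 = -585*(-584) - 187781 = 341640 - 187781 = 153859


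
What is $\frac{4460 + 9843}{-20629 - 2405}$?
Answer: $- \frac{14303}{23034} \approx -0.62095$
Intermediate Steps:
$\frac{4460 + 9843}{-20629 - 2405} = \frac{14303}{-23034} = 14303 \left(- \frac{1}{23034}\right) = - \frac{14303}{23034}$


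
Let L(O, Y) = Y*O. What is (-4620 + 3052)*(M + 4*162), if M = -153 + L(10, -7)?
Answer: -666400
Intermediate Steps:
L(O, Y) = O*Y
M = -223 (M = -153 + 10*(-7) = -153 - 70 = -223)
(-4620 + 3052)*(M + 4*162) = (-4620 + 3052)*(-223 + 4*162) = -1568*(-223 + 648) = -1568*425 = -666400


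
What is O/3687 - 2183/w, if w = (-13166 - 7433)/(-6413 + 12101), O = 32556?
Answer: 15483915364/25316171 ≈ 611.62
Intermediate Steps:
w = -20599/5688 ≈ -3.6215
O/3687 - 2183/w = 32556/3687 - 2183/(-20599/5688) = 32556*(1/3687) - 2183*(-5688/20599) = 10852/1229 + 12416904/20599 = 15483915364/25316171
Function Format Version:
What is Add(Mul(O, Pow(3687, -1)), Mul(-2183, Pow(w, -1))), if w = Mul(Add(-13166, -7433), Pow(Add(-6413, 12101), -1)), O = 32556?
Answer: Rational(15483915364, 25316171) ≈ 611.62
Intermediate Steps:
w = Rational(-20599, 5688) (w = Mul(-20599, Pow(5688, -1)) = Mul(-20599, Rational(1, 5688)) = Rational(-20599, 5688) ≈ -3.6215)
Add(Mul(O, Pow(3687, -1)), Mul(-2183, Pow(w, -1))) = Add(Mul(32556, Pow(3687, -1)), Mul(-2183, Pow(Rational(-20599, 5688), -1))) = Add(Mul(32556, Rational(1, 3687)), Mul(-2183, Rational(-5688, 20599))) = Add(Rational(10852, 1229), Rational(12416904, 20599)) = Rational(15483915364, 25316171)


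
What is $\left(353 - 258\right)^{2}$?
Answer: $9025$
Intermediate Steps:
$\left(353 - 258\right)^{2} = 95^{2} = 9025$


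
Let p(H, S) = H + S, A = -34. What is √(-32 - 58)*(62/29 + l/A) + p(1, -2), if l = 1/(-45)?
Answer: -1 + 94889*I*√10/14790 ≈ -1.0 + 20.288*I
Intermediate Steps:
l = -1/45 ≈ -0.022222
√(-32 - 58)*(62/29 + l/A) + p(1, -2) = √(-32 - 58)*(62/29 - 1/45/(-34)) + (1 - 2) = √(-90)*(62*(1/29) - 1/45*(-1/34)) - 1 = (3*I*√10)*(62/29 + 1/1530) - 1 = (3*I*√10)*(94889/44370) - 1 = 94889*I*√10/14790 - 1 = -1 + 94889*I*√10/14790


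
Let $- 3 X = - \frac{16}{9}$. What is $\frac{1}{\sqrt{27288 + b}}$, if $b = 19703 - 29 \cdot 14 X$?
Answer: $\frac{3 \sqrt{22407}}{97097} \approx 0.004625$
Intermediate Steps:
$X = \frac{16}{27}$ ($X = - \frac{\left(-16\right) \frac{1}{9}}{3} = \left(- \frac{1}{3}\right) \left(- \frac{16}{9}\right) = \frac{16}{27} \approx 0.59259$)
$b = \frac{525485}{27}$ ($b = 19703 - 29 \cdot 14 \cdot \frac{16}{27} = 19703 - 406 \cdot \frac{16}{27} = 19703 - \frac{6496}{27} = \frac{525485}{27} \approx 19462.0$)
$\frac{1}{\sqrt{27288 + b}} = \frac{1}{\sqrt{27288 + \frac{525485}{27}}} = \frac{1}{\sqrt{\frac{1262261}{27}}} = \frac{1}{\frac{13}{9} \sqrt{22407}} = \frac{3 \sqrt{22407}}{97097}$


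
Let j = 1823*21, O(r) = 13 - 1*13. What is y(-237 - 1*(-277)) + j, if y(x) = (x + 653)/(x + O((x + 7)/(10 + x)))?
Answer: 1532013/40 ≈ 38300.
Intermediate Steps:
O(r) = 0 (O(r) = 13 - 13 = 0)
j = 38283
y(x) = (653 + x)/x (y(x) = (x + 653)/(x + 0) = (653 + x)/x)
y(-237 - 1*(-277)) + j = (653 + (-237 - 1*(-277)))/(-237 - 1*(-277)) + 38283 = (653 + (-237 + 277))/(-237 + 277) + 38283 = (653 + 40)/40 + 38283 = (1/40)*693 + 38283 = 693/40 + 38283 = 1532013/40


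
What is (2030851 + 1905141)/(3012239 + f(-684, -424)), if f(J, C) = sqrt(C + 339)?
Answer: 5928074303044/4536791896603 - 1967996*I*sqrt(85)/4536791896603 ≈ 1.3067 - 3.9993e-6*I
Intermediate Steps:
f(J, C) = sqrt(339 + C)
(2030851 + 1905141)/(3012239 + f(-684, -424)) = (2030851 + 1905141)/(3012239 + sqrt(339 - 424)) = 3935992/(3012239 + sqrt(-85)) = 3935992/(3012239 + I*sqrt(85))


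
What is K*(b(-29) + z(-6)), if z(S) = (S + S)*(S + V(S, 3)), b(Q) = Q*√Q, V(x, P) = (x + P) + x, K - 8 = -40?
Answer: -5760 + 928*I*√29 ≈ -5760.0 + 4997.4*I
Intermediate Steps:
K = -32 (K = 8 - 40 = -32)
V(x, P) = P + 2*x (V(x, P) = (P + x) + x = P + 2*x)
b(Q) = Q^(3/2)
z(S) = 2*S*(3 + 3*S) (z(S) = (S + S)*(S + (3 + 2*S)) = (2*S)*(3 + 3*S) = 2*S*(3 + 3*S))
K*(b(-29) + z(-6)) = -32*((-29)^(3/2) + 6*(-6)*(1 - 6)) = -32*(-29*I*√29 + 6*(-6)*(-5)) = -32*(-29*I*√29 + 180) = -32*(180 - 29*I*√29) = -5760 + 928*I*√29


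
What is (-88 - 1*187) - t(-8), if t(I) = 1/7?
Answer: -1926/7 ≈ -275.14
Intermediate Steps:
t(I) = ⅐
(-88 - 1*187) - t(-8) = (-88 - 1*187) - 1*⅐ = (-88 - 187) - ⅐ = -275 - ⅐ = -1926/7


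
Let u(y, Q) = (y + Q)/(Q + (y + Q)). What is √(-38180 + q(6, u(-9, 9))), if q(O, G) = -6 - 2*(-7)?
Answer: 2*I*√9543 ≈ 195.38*I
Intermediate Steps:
u(y, Q) = (Q + y)/(y + 2*Q) (u(y, Q) = (Q + y)/(Q + (Q + y)) = (Q + y)/(y + 2*Q))
q(O, G) = 8 (q(O, G) = -6 + 14 = 8)
√(-38180 + q(6, u(-9, 9))) = √(-38180 + 8) = √(-38172) = 2*I*√9543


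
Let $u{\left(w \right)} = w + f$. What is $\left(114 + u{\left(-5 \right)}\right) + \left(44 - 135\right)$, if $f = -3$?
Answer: $15$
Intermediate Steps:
$u{\left(w \right)} = -3 + w$ ($u{\left(w \right)} = w - 3 = -3 + w$)
$\left(114 + u{\left(-5 \right)}\right) + \left(44 - 135\right) = \left(114 - 8\right) + \left(44 - 135\right) = \left(114 - 8\right) - 91 = 106 - 91 = 15$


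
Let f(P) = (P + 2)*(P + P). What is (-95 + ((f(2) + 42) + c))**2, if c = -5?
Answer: 1764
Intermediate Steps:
f(P) = 2*P*(2 + P) (f(P) = (2 + P)*(2*P) = 2*P*(2 + P))
(-95 + ((f(2) + 42) + c))**2 = (-95 + ((2*2*(2 + 2) + 42) - 5))**2 = (-95 + ((2*2*4 + 42) - 5))**2 = (-95 + ((16 + 42) - 5))**2 = (-95 + (58 - 5))**2 = (-95 + 53)**2 = (-42)**2 = 1764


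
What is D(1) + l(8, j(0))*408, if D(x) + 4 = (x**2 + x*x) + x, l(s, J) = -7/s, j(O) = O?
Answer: -358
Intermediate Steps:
D(x) = -4 + x + 2*x**2 (D(x) = -4 + ((x**2 + x*x) + x) = -4 + ((x**2 + x**2) + x) = -4 + (2*x**2 + x) = -4 + (x + 2*x**2) = -4 + x + 2*x**2)
D(1) + l(8, j(0))*408 = (-4 + 1 + 2*1**2) - 7/8*408 = (-4 + 1 + 2*1) - 7*1/8*408 = (-4 + 1 + 2) - 7/8*408 = -1 - 357 = -358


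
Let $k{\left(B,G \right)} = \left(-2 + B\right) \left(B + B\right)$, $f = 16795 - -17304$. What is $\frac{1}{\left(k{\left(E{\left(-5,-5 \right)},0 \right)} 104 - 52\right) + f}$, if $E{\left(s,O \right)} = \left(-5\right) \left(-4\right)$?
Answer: $\frac{1}{108927} \approx 9.1805 \cdot 10^{-6}$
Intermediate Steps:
$f = 34099$ ($f = 16795 + 17304 = 34099$)
$E{\left(s,O \right)} = 20$
$k{\left(B,G \right)} = 2 B \left(-2 + B\right)$ ($k{\left(B,G \right)} = \left(-2 + B\right) 2 B = 2 B \left(-2 + B\right)$)
$\frac{1}{\left(k{\left(E{\left(-5,-5 \right)},0 \right)} 104 - 52\right) + f} = \frac{1}{\left(2 \cdot 20 \left(-2 + 20\right) 104 - 52\right) + 34099} = \frac{1}{\left(2 \cdot 20 \cdot 18 \cdot 104 - 52\right) + 34099} = \frac{1}{\left(720 \cdot 104 - 52\right) + 34099} = \frac{1}{\left(74880 - 52\right) + 34099} = \frac{1}{74828 + 34099} = \frac{1}{108927}$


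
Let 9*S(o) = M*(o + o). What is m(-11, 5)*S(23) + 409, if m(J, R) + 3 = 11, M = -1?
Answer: 3313/9 ≈ 368.11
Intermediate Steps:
m(J, R) = 8 (m(J, R) = -3 + 11 = 8)
S(o) = -2*o/9 (S(o) = (-(o + o))/9 = (-2*o)/9 = -2*o/9)
m(-11, 5)*S(23) + 409 = 8*(-2/9*23) + 409 = 8*(-46/9) + 409 = -368/9 + 409 = 3313/9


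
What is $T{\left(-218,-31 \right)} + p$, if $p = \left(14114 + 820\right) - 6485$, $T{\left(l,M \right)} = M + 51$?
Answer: $8469$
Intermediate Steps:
$T{\left(l,M \right)} = 51 + M$
$p = 8449$ ($p = 14934 - 6485 = 8449$)
$T{\left(-218,-31 \right)} + p = \left(51 - 31\right) + 8449 = 20 + 8449 = 8469$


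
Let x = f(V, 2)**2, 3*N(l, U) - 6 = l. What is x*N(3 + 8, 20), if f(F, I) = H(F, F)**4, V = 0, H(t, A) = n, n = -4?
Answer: 1114112/3 ≈ 3.7137e+5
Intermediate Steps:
H(t, A) = -4
N(l, U) = 2 + l/3
f(F, I) = 256 (f(F, I) = (-4)**4 = 256)
x = 65536 (x = 256**2 = 65536)
x*N(3 + 8, 20) = 65536*(2 + (3 + 8)/3) = 65536*(2 + (1/3)*11) = 65536*(2 + 11/3) = 65536*(17/3) = 1114112/3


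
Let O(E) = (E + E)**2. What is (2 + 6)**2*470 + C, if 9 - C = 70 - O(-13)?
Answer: 30695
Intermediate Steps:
O(E) = 4*E**2 (O(E) = (2*E)**2 = 4*E**2)
C = 615 (C = 9 - (70 - 4*(-13)**2) = 9 - (70 - 4*169) = 9 - (70 - 1*676) = 9 - (70 - 676) = 9 - 1*(-606) = 9 + 606 = 615)
(2 + 6)**2*470 + C = (2 + 6)**2*470 + 615 = 8**2*470 + 615 = 64*470 + 615 = 30080 + 615 = 30695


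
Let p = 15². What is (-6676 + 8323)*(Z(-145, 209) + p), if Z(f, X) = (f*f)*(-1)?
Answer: -34257600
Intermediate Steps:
Z(f, X) = -f² (Z(f, X) = f²*(-1) = -f²)
p = 225
(-6676 + 8323)*(Z(-145, 209) + p) = (-6676 + 8323)*(-1*(-145)² + 225) = 1647*(-1*21025 + 225) = 1647*(-21025 + 225) = 1647*(-20800) = -34257600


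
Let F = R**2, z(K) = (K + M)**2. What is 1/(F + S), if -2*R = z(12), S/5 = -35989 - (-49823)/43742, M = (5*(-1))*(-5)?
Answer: 87484/25247965081 ≈ 3.4650e-6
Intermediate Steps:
M = 25 (M = -5*(-5) = 25)
z(K) = (25 + K)**2 (z(K) = (K + 25)**2 = (25 + K)**2)
S = -7870905075/43742 (S = 5*(-35989 - (-49823)/43742) = 5*(-35989 - 1*(-49823/43742)) = 5*(-35989 + 49823/43742) = 5*(-1574181015/43742) = -7870905075/43742 ≈ -1.7994e+5)
R = -1369/2 (R = -(25 + 12)**2/2 = -1/2*37**2 = -1/2*1369 = -1369/2 ≈ -684.50)
F = 1874161/4 (F = (-1369/2)**2 = 1874161/4 ≈ 4.6854e+5)
1/(F + S) = 1/(1874161/4 - 7870905075/43742) = 1/(25247965081/87484) = 87484/25247965081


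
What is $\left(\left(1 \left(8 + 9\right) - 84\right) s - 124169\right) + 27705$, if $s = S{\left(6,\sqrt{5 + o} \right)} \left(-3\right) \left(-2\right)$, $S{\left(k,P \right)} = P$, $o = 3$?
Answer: $-96464 - 804 \sqrt{2} \approx -97601.0$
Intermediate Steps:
$s = 12 \sqrt{2}$ ($s = \sqrt{5 + 3} \left(-3\right) \left(-2\right) = \sqrt{8} \left(-3\right) \left(-2\right) = 2 \sqrt{2} \left(-3\right) \left(-2\right) = - 6 \sqrt{2} \left(-2\right) = 12 \sqrt{2} \approx 16.971$)
$\left(\left(1 \left(8 + 9\right) - 84\right) s - 124169\right) + 27705 = \left(\left(1 \left(8 + 9\right) - 84\right) 12 \sqrt{2} - 124169\right) + 27705 = \left(\left(1 \cdot 17 - 84\right) 12 \sqrt{2} - 124169\right) + 27705 = \left(\left(17 - 84\right) 12 \sqrt{2} - 124169\right) + 27705 = \left(- 67 \cdot 12 \sqrt{2} - 124169\right) + 27705 = \left(- 804 \sqrt{2} - 124169\right) + 27705 = \left(-124169 - 804 \sqrt{2}\right) + 27705 = -96464 - 804 \sqrt{2}$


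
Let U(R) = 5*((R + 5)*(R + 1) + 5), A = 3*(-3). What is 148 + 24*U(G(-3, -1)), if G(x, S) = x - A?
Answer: 9988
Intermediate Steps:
A = -9
G(x, S) = 9 + x (G(x, S) = x - 1*(-9) = x + 9 = 9 + x)
U(R) = 25 + 5*(1 + R)*(5 + R) (U(R) = 5*((5 + R)*(1 + R) + 5) = 5*((1 + R)*(5 + R) + 5) = 5*(5 + (1 + R)*(5 + R)) = 25 + 5*(1 + R)*(5 + R))
148 + 24*U(G(-3, -1)) = 148 + 24*(50 + 5*(9 - 3)² + 30*(9 - 3)) = 148 + 24*(50 + 5*6² + 30*6) = 148 + 24*(50 + 5*36 + 180) = 148 + 24*(50 + 180 + 180) = 148 + 24*410 = 148 + 9840 = 9988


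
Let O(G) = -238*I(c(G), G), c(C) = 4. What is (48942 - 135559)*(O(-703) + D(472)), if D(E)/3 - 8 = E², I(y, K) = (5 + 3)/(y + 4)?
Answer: -57872109146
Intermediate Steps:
I(y, K) = 8/(4 + y)
O(G) = -238 (O(G) = -1904/(4 + 4) = -1904/8 = -238*1 = -238)
D(E) = 24 + 3*E²
(48942 - 135559)*(O(-703) + D(472)) = (48942 - 135559)*(-238 + (24 + 3*472²)) = -86617*(-238 + (24 + 3*222784)) = -86617*(-238 + (24 + 668352)) = -86617*(-238 + 668376) = -86617*668138 = -57872109146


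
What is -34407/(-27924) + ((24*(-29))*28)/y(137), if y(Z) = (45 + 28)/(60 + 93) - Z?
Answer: 499873089/3471884 ≈ 143.98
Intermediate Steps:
y(Z) = 73/153 - Z
-34407/(-27924) + ((24*(-29))*28)/y(137) = -34407/(-27924) + ((24*(-29))*28)/(73/153 - 1*137) = -34407*(-1/27924) + (-696*28)/(73/153 - 137) = 11469/9308 - 19488/(-20888/153) = 11469/9308 - 19488*(-153/20888) = 11469/9308 + 53244/373 = 499873089/3471884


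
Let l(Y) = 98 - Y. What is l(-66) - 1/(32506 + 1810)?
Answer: 5627823/34316 ≈ 164.00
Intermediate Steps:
l(-66) - 1/(32506 + 1810) = (98 - 1*(-66)) - 1/(32506 + 1810) = (98 + 66) - 1/34316 = 164 - 1*1/34316 = 164 - 1/34316 = 5627823/34316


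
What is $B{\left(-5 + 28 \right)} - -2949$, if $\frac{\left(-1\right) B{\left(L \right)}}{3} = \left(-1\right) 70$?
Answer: $3159$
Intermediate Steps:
$B{\left(L \right)} = 210$ ($B{\left(L \right)} = - 3 \left(\left(-1\right) 70\right) = \left(-3\right) \left(-70\right) = 210$)
$B{\left(-5 + 28 \right)} - -2949 = 210 - -2949 = 210 + 2949 = 3159$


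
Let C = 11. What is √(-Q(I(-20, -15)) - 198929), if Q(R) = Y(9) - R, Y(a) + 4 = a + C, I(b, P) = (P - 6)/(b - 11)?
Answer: I*√191185494/31 ≈ 446.03*I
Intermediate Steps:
I(b, P) = (-6 + P)/(-11 + b)
Y(a) = 7 + a (Y(a) = -4 + (a + 11) = -4 + (11 + a) = 7 + a)
Q(R) = 16 - R (Q(R) = (7 + 9) - R = 16 - R)
√(-Q(I(-20, -15)) - 198929) = √(-(16 - (-6 - 15)/(-11 - 20)) - 198929) = √(-(16 - (-21)/(-31)) - 198929) = √(-(16 - (-1)*(-21)/31) - 198929) = √(-(16 - 1*21/31) - 198929) = √(-(16 - 21/31) - 198929) = √(-1*475/31 - 198929) = √(-475/31 - 198929) = √(-6167274/31) = I*√191185494/31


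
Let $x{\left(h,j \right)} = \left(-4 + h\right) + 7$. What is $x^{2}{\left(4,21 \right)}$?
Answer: $49$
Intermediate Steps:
$x{\left(h,j \right)} = 3 + h$
$x^{2}{\left(4,21 \right)} = \left(3 + 4\right)^{2} = 7^{2} = 49$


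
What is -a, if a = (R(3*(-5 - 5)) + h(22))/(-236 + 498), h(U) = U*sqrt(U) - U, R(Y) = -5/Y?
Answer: 1/12 - 11*sqrt(22)/131 ≈ -0.31052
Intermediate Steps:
h(U) = U**(3/2) - U
a = -1/12 + 11*sqrt(22)/131 (a = (-5*1/(3*(-5 - 5)) + (22**(3/2) - 1*22))/(-236 + 498) = (-5/(3*(-10)) + (22*sqrt(22) - 22))/262 = (-5/(-30) + (-22 + 22*sqrt(22)))/262 = (-5*(-1/30) + (-22 + 22*sqrt(22)))/262 = (1/6 + (-22 + 22*sqrt(22)))/262 = (-131/6 + 22*sqrt(22))/262 = -1/12 + 11*sqrt(22)/131 ≈ 0.31052)
-a = -(-1/12 + 11*sqrt(22)/131) = 1/12 - 11*sqrt(22)/131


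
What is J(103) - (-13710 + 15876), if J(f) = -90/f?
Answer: -223188/103 ≈ -2166.9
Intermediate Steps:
J(103) - (-13710 + 15876) = -90/103 - (-13710 + 15876) = -90*1/103 - 1*2166 = -90/103 - 2166 = -223188/103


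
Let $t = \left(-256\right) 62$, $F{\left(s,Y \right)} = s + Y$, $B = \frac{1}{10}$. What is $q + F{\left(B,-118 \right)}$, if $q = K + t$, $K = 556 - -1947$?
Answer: $- \frac{134869}{10} \approx -13487.0$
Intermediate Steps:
$B = \frac{1}{10} \approx 0.1$
$F{\left(s,Y \right)} = Y + s$
$t = -15872$
$K = 2503$ ($K = 556 + 1947 = 2503$)
$q = -13369$ ($q = 2503 - 15872 = -13369$)
$q + F{\left(B,-118 \right)} = -13369 + \left(-118 + \frac{1}{10}\right) = -13369 - \frac{1179}{10} = - \frac{134869}{10}$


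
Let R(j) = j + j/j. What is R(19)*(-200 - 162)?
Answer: -7240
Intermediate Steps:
R(j) = 1 + j (R(j) = j + 1 = 1 + j)
R(19)*(-200 - 162) = (1 + 19)*(-200 - 162) = 20*(-362) = -7240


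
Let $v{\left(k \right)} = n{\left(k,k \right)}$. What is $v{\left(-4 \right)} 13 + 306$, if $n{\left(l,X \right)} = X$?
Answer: $254$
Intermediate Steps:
$v{\left(k \right)} = k$
$v{\left(-4 \right)} 13 + 306 = \left(-4\right) 13 + 306 = -52 + 306 = 254$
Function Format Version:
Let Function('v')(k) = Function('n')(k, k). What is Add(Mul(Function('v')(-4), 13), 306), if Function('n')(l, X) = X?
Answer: 254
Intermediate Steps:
Function('v')(k) = k
Add(Mul(Function('v')(-4), 13), 306) = Add(Mul(-4, 13), 306) = Add(-52, 306) = 254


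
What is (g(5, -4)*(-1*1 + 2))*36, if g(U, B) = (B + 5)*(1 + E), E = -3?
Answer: -72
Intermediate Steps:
g(U, B) = -10 - 2*B (g(U, B) = (B + 5)*(1 - 3) = (5 + B)*(-2) = -10 - 2*B)
(g(5, -4)*(-1*1 + 2))*36 = ((-10 - 2*(-4))*(-1*1 + 2))*36 = ((-10 + 8)*(-1 + 2))*36 = -2*1*36 = -2*36 = -72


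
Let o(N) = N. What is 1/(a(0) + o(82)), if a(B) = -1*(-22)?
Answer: 1/104 ≈ 0.0096154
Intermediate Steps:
a(B) = 22
1/(a(0) + o(82)) = 1/(22 + 82) = 1/104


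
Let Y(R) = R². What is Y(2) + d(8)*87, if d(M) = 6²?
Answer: 3136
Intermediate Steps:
d(M) = 36
Y(2) + d(8)*87 = 2² + 36*87 = 4 + 3132 = 3136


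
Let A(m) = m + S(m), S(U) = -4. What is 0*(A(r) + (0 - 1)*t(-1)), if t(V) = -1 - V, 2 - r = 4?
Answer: 0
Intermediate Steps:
r = -2 (r = 2 - 1*4 = 2 - 4 = -2)
A(m) = -4 + m (A(m) = m - 4 = -4 + m)
0*(A(r) + (0 - 1)*t(-1)) = 0*((-4 - 2) + (0 - 1)*(-1 - 1*(-1))) = 0*(-6 - (-1 + 1)) = 0*(-6 - 1*0) = 0*(-6 + 0) = 0*(-6) = 0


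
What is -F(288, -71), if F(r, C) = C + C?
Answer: 142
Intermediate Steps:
F(r, C) = 2*C
-F(288, -71) = -2*(-71) = -1*(-142) = 142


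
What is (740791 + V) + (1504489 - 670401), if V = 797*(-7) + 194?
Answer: 1569494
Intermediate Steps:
V = -5385 (V = -5579 + 194 = -5385)
(740791 + V) + (1504489 - 670401) = (740791 - 5385) + (1504489 - 670401) = 735406 + 834088 = 1569494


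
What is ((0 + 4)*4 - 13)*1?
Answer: 3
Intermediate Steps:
((0 + 4)*4 - 13)*1 = (4*4 - 13)*1 = (16 - 13)*1 = 3*1 = 3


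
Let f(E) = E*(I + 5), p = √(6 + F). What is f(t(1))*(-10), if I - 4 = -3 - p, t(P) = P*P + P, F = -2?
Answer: -80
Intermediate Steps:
t(P) = P + P² (t(P) = P² + P = P + P²)
p = 2 (p = √(6 - 2) = √4 = 2)
I = -1 (I = 4 + (-3 - 1*2) = 4 + (-3 - 2) = 4 - 5 = -1)
f(E) = 4*E (f(E) = E*(-1 + 5) = E*4 = 4*E)
f(t(1))*(-10) = (4*(1*(1 + 1)))*(-10) = (4*(1*2))*(-10) = (4*2)*(-10) = 8*(-10) = -80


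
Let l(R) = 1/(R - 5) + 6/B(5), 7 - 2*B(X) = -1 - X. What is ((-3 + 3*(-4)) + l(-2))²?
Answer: 1674436/8281 ≈ 202.20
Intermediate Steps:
B(X) = 4 + X/2 (B(X) = 7/2 - (-1 - X)/2 = 7/2 + (½ + X/2) = 4 + X/2)
l(R) = 12/13 + 1/(-5 + R) (l(R) = 1/(R - 5) + 6/(4 + (½)*5) = 1/(-5 + R) + 6/(4 + 5/2) = 1/(-5 + R) + 6/(13/2) = 1/(-5 + R) + 6*(2/13) = 1/(-5 + R) + 12/13 = 12/13 + 1/(-5 + R))
((-3 + 3*(-4)) + l(-2))² = ((-3 + 3*(-4)) + (-47 + 12*(-2))/(13*(-5 - 2)))² = ((-3 - 12) + (1/13)*(-47 - 24)/(-7))² = (-15 + (1/13)*(-⅐)*(-71))² = (-15 + 71/91)² = (-1294/91)² = 1674436/8281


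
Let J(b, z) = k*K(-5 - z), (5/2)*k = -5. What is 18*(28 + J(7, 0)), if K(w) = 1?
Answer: 468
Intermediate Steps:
k = -2 (k = (⅖)*(-5) = -2)
J(b, z) = -2 (J(b, z) = -2*1 = -2)
18*(28 + J(7, 0)) = 18*(28 - 2) = 18*26 = 468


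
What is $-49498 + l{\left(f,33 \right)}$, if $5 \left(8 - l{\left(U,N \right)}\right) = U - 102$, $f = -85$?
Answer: $- \frac{247263}{5} \approx -49453.0$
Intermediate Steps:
$l{\left(U,N \right)} = \frac{142}{5} - \frac{U}{5}$ ($l{\left(U,N \right)} = 8 - \frac{U - 102}{5} = 8 - \frac{-102 + U}{5} = 8 - \left(- \frac{102}{5} + \frac{U}{5}\right) = \frac{142}{5} - \frac{U}{5}$)
$-49498 + l{\left(f,33 \right)} = -49498 + \left(\frac{142}{5} - -17\right) = -49498 + \left(\frac{142}{5} + 17\right) = -49498 + \frac{227}{5} = - \frac{247263}{5}$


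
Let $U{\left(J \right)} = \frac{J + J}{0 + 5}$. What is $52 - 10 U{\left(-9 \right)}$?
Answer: $88$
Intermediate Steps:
$U{\left(J \right)} = \frac{2 J}{5}$
$52 - 10 U{\left(-9 \right)} = 52 - 10 \cdot \frac{2}{5} \left(-9\right) = 52 - -36 = 52 + 36 = 88$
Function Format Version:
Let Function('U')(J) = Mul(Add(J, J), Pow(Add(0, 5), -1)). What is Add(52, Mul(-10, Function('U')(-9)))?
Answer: 88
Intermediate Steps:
Function('U')(J) = Mul(Rational(2, 5), J) (Function('U')(J) = Mul(Mul(2, J), Pow(5, -1)) = Mul(Mul(2, J), Rational(1, 5)) = Mul(Rational(2, 5), J))
Add(52, Mul(-10, Function('U')(-9))) = Add(52, Mul(-10, Mul(Rational(2, 5), -9))) = Add(52, Mul(-10, Rational(-18, 5))) = Add(52, 36) = 88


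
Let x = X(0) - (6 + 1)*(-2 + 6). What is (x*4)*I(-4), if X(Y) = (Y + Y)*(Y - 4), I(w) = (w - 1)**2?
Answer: -2800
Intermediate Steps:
I(w) = (-1 + w)**2
X(Y) = 2*Y*(-4 + Y) (X(Y) = (2*Y)*(-4 + Y) = 2*Y*(-4 + Y))
x = -28 (x = 2*0*(-4 + 0) - (6 + 1)*(-2 + 6) = 2*0*(-4) - 7*4 = 0 - 1*28 = 0 - 28 = -28)
(x*4)*I(-4) = (-28*4)*(-1 - 4)**2 = -112*(-5)**2 = -112*25 = -2800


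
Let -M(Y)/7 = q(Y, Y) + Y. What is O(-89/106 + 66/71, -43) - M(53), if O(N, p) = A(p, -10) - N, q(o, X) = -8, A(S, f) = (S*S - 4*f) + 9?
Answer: 16654361/7526 ≈ 2212.9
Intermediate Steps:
A(S, f) = 9 + S² - 4*f (A(S, f) = (S² - 4*f) + 9 = 9 + S² - 4*f)
M(Y) = 56 - 7*Y (M(Y) = -7*(-8 + Y) = 56 - 7*Y)
O(N, p) = 49 + p² - N (O(N, p) = (9 + p² - 4*(-10)) - N = (9 + p² + 40) - N = (49 + p²) - N = 49 + p² - N)
O(-89/106 + 66/71, -43) - M(53) = (49 + (-43)² - (-89/106 + 66/71)) - (56 - 7*53) = (49 + 1849 - (-89*1/106 + 66*(1/71))) - (56 - 371) = (49 + 1849 - (-89/106 + 66/71)) - 1*(-315) = (49 + 1849 - 1*677/7526) + 315 = (49 + 1849 - 677/7526) + 315 = 14283671/7526 + 315 = 16654361/7526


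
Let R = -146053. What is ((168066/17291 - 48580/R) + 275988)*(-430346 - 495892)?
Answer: -645593582789030342076/2525402423 ≈ -2.5564e+11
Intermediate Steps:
((168066/17291 - 48580/R) + 275988)*(-430346 - 495892) = ((168066/17291 - 48580/(-146053)) + 275988)*(-430346 - 495892) = ((168066*(1/17291) - 48580*(-1/146053)) + 275988)*(-926238) = ((168066/17291 + 48580/146053) + 275988)*(-926238) = (25386540278/2525402423 + 275988)*(-926238) = (697006150459202/2525402423)*(-926238) = -645593582789030342076/2525402423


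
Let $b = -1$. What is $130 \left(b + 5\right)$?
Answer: $520$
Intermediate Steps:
$130 \left(b + 5\right) = 130 \left(-1 + 5\right) = 130 \cdot 4 = 520$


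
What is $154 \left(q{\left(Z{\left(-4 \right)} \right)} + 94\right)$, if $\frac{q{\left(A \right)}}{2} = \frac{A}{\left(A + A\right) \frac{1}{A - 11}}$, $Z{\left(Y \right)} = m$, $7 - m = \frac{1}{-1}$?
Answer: $14014$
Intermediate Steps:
$m = 8$ ($m = 7 - \frac{1}{-1} = 7 - -1 = 7 + 1 = 8$)
$Z{\left(Y \right)} = 8$
$q{\left(A \right)} = -11 + A$ ($q{\left(A \right)} = 2 \frac{A}{\left(A + A\right) \frac{1}{A - 11}} = 2 \frac{A}{2 A \frac{1}{-11 + A}} = 2 A \frac{-11 + A}{2 A} = 2 \left(- \frac{11}{2} + \frac{A}{2}\right) = -11 + A$)
$154 \left(q{\left(Z{\left(-4 \right)} \right)} + 94\right) = 154 \left(\left(-11 + 8\right) + 94\right) = 154 \left(-3 + 94\right) = 154 \cdot 91 = 14014$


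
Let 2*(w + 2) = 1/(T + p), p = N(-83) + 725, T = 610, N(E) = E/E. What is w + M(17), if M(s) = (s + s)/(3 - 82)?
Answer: -512945/211088 ≈ -2.4300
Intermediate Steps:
N(E) = 1
p = 726 (p = 1 + 725 = 726)
M(s) = -2*s/79 (M(s) = (2*s)/(-79) = (2*s)*(-1/79) = -2*s/79)
w = -5343/2672 (w = -2 + 1/(2*(610 + 726)) = -2 + (1/2)/1336 = -2 + (1/2)*(1/1336) = -2 + 1/2672 = -5343/2672 ≈ -1.9996)
w + M(17) = -5343/2672 - 2/79*17 = -5343/2672 - 34/79 = -512945/211088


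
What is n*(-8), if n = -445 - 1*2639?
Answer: 24672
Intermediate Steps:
n = -3084 (n = -445 - 2639 = -3084)
n*(-8) = -3084*(-8) = 24672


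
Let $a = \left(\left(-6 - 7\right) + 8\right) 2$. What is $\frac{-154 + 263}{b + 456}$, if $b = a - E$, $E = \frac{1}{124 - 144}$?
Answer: $\frac{2180}{8921} \approx 0.24437$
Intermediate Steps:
$E = - \frac{1}{20}$ ($E = \frac{1}{-20} = - \frac{1}{20} \approx -0.05$)
$a = -10$ ($a = \left(-13 + 8\right) 2 = \left(-5\right) 2 = -10$)
$b = - \frac{199}{20}$ ($b = -10 - - \frac{1}{20} = -10 + \frac{1}{20} = - \frac{199}{20} \approx -9.95$)
$\frac{-154 + 263}{b + 456} = \frac{-154 + 263}{- \frac{199}{20} + 456} = \frac{109}{\frac{8921}{20}} = 109 \cdot \frac{20}{8921} = \frac{2180}{8921}$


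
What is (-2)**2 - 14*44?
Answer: -612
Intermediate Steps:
(-2)**2 - 14*44 = 4 - 616 = -612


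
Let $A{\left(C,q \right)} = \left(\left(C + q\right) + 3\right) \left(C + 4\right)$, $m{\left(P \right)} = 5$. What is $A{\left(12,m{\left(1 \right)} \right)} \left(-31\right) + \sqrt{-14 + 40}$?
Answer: $-9920 + \sqrt{26} \approx -9914.9$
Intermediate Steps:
$A{\left(C,q \right)} = \left(4 + C\right) \left(3 + C + q\right)$ ($A{\left(C,q \right)} = \left(3 + C + q\right) \left(4 + C\right) = \left(4 + C\right) \left(3 + C + q\right)$)
$A{\left(12,m{\left(1 \right)} \right)} \left(-31\right) + \sqrt{-14 + 40} = \left(12 + 12^{2} + 4 \cdot 5 + 7 \cdot 12 + 12 \cdot 5\right) \left(-31\right) + \sqrt{-14 + 40} = \left(12 + 144 + 20 + 84 + 60\right) \left(-31\right) + \sqrt{26} = 320 \left(-31\right) + \sqrt{26} = -9920 + \sqrt{26}$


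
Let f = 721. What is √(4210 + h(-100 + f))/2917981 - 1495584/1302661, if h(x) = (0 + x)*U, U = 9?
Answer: -1495584/1302661 + √9799/2917981 ≈ -1.1481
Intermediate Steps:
h(x) = 9*x (h(x) = (0 + x)*9 = x*9 = 9*x)
√(4210 + h(-100 + f))/2917981 - 1495584/1302661 = √(4210 + 9*(-100 + 721))/2917981 - 1495584/1302661 = √(4210 + 9*621)*(1/2917981) - 1495584*1/1302661 = √(4210 + 5589)*(1/2917981) - 1495584/1302661 = √9799*(1/2917981) - 1495584/1302661 = √9799/2917981 - 1495584/1302661 = -1495584/1302661 + √9799/2917981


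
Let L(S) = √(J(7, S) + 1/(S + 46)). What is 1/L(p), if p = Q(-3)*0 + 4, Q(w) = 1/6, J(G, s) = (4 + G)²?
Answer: 5*√12102/6051 ≈ 0.090902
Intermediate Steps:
Q(w) = ⅙
p = 4 (p = (⅙)*0 + 4 = 0 + 4 = 4)
L(S) = √(121 + 1/(46 + S)) (L(S) = √((4 + 7)² + 1/(S + 46)) = √(11² + 1/(46 + S)) = √(121 + 1/(46 + S)))
1/L(p) = 1/(√((5567 + 121*4)/(46 + 4))) = 1/(√((5567 + 484)/50)) = 1/(√((1/50)*6051)) = 1/(√(6051/50)) = 1/(√12102/10) = 5*√12102/6051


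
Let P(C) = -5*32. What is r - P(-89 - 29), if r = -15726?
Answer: -15566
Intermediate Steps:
P(C) = -160
r - P(-89 - 29) = -15726 - 1*(-160) = -15726 + 160 = -15566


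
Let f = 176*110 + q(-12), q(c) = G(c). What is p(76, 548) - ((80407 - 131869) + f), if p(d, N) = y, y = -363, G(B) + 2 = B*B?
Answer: 31597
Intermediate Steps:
G(B) = -2 + B**2 (G(B) = -2 + B*B = -2 + B**2)
q(c) = -2 + c**2
p(d, N) = -363
f = 19502 (f = 176*110 + (-2 + (-12)**2) = 19360 + (-2 + 144) = 19360 + 142 = 19502)
p(76, 548) - ((80407 - 131869) + f) = -363 - ((80407 - 131869) + 19502) = -363 - (-51462 + 19502) = -363 - 1*(-31960) = -363 + 31960 = 31597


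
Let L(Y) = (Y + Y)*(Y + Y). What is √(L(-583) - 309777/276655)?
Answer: √104057596505516965/276655 ≈ 1166.0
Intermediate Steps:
L(Y) = 4*Y² (L(Y) = (2*Y)*(2*Y) = 4*Y²)
√(L(-583) - 309777/276655) = √(4*(-583)² - 309777/276655) = √(4*339889 - 309777*1/276655) = √(1359556 - 309777/276655) = √(376127655403/276655) = √104057596505516965/276655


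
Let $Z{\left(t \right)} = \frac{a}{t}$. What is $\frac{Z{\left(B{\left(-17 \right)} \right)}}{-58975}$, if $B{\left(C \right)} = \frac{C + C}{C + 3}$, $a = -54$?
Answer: $\frac{54}{143225} \approx 0.00037703$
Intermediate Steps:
$B{\left(C \right)} = \frac{2 C}{3 + C}$
$Z{\left(t \right)} = - \frac{54}{t}$
$\frac{Z{\left(B{\left(-17 \right)} \right)}}{-58975} = \frac{\left(-54\right) \frac{1}{2 \left(-17\right) \frac{1}{3 - 17}}}{-58975} = - \frac{54}{2 \left(-17\right) \frac{1}{-14}} \left(- \frac{1}{58975}\right) = - \frac{54}{2 \left(-17\right) \left(- \frac{1}{14}\right)} \left(- \frac{1}{58975}\right) = - \frac{54}{\frac{17}{7}} \left(- \frac{1}{58975}\right) = \left(-54\right) \frac{7}{17} \left(- \frac{1}{58975}\right) = \left(- \frac{378}{17}\right) \left(- \frac{1}{58975}\right) = \frac{54}{143225}$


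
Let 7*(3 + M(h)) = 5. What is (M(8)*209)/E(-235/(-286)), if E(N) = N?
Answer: -956384/1645 ≈ -581.39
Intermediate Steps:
M(h) = -16/7 (M(h) = -3 + (⅐)*5 = -3 + 5/7 = -16/7)
(M(8)*209)/E(-235/(-286)) = (-16/7*209)/((-235/(-286))) = -3344/(7*((-235*(-1/286)))) = -3344/(7*235/286) = -3344/7*286/235 = -956384/1645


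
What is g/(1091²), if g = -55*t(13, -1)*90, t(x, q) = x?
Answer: -64350/1190281 ≈ -0.054063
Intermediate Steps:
g = -64350 (g = -55*13*90 = -715*90 = -64350)
g/(1091²) = -64350/(1091²) = -64350/1190281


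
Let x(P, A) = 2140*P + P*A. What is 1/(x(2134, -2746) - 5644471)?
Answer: -1/6937675 ≈ -1.4414e-7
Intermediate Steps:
x(P, A) = 2140*P + A*P
1/(x(2134, -2746) - 5644471) = 1/(2134*(2140 - 2746) - 5644471) = 1/(2134*(-606) - 5644471) = 1/(-1293204 - 5644471) = 1/(-6937675) = -1/6937675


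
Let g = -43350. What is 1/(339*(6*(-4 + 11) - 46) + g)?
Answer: -1/44706 ≈ -2.2368e-5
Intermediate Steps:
1/(339*(6*(-4 + 11) - 46) + g) = 1/(339*(6*(-4 + 11) - 46) - 43350) = 1/(339*(6*7 - 46) - 43350) = 1/(339*(42 - 46) - 43350) = 1/(339*(-4) - 43350) = 1/(-1356 - 43350) = 1/(-44706) = -1/44706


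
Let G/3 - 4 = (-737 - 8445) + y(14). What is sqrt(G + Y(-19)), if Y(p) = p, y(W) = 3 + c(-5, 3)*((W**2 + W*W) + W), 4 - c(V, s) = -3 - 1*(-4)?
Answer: I*sqrt(23890) ≈ 154.56*I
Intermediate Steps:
c(V, s) = 3 (c(V, s) = 4 - (-3 - 1*(-4)) = 4 - (-3 + 4) = 4 - 1*1 = 4 - 1 = 3)
y(W) = 3 + 3*W + 6*W**2 (y(W) = 3 + 3*((W**2 + W*W) + W) = 3 + 3*((W**2 + W**2) + W) = 3 + 3*(2*W**2 + W) = 3 + 3*(W + 2*W**2) = 3 + (3*W + 6*W**2) = 3 + 3*W + 6*W**2)
G = -23871 (G = 12 + 3*((-737 - 8445) + (3 + 3*14 + 6*14**2)) = 12 + 3*(-9182 + (3 + 42 + 6*196)) = 12 + 3*(-9182 + (3 + 42 + 1176)) = 12 + 3*(-9182 + 1221) = 12 + 3*(-7961) = 12 - 23883 = -23871)
sqrt(G + Y(-19)) = sqrt(-23871 - 19) = sqrt(-23890) = I*sqrt(23890)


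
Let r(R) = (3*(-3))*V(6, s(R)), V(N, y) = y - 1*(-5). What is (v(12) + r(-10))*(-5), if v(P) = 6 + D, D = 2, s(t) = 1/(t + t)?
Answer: 731/4 ≈ 182.75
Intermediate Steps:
s(t) = 1/(2*t)
v(P) = 8 (v(P) = 6 + 2 = 8)
V(N, y) = 5 + y (V(N, y) = y + 5 = 5 + y)
r(R) = -45 - 9/(2*R) (r(R) = (3*(-3))*(5 + 1/(2*R)) = -9*(5 + 1/(2*R)) = -45 - 9/(2*R))
(v(12) + r(-10))*(-5) = (8 + (-45 - 9/2/(-10)))*(-5) = (8 + (-45 - 9/2*(-⅒)))*(-5) = (8 + (-45 + 9/20))*(-5) = (8 - 891/20)*(-5) = -731/20*(-5) = 731/4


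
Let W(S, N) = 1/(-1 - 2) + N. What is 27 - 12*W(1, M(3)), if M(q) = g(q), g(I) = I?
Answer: -5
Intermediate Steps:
M(q) = q
W(S, N) = -⅓ + N (W(S, N) = 1/(-3) + N = -⅓ + N)
27 - 12*W(1, M(3)) = 27 - 12*(-⅓ + 3) = 27 - 12*8/3 = 27 - 32 = -5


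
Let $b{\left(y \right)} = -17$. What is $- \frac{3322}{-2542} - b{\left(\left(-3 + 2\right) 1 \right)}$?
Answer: $\frac{23268}{1271} \approx 18.307$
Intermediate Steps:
$- \frac{3322}{-2542} - b{\left(\left(-3 + 2\right) 1 \right)} = - \frac{3322}{-2542} - -17 = \left(-3322\right) \left(- \frac{1}{2542}\right) + 17 = \frac{1661}{1271} + 17 = \frac{23268}{1271}$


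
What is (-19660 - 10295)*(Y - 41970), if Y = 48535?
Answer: -196654575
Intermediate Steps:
(-19660 - 10295)*(Y - 41970) = (-19660 - 10295)*(48535 - 41970) = -29955*6565 = -196654575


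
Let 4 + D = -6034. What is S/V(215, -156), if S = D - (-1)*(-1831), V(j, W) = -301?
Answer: 183/7 ≈ 26.143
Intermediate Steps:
D = -6038 (D = -4 - 6034 = -6038)
S = -7869 (S = -6038 - (-1)*(-1831) = -6038 - 1*1831 = -6038 - 1831 = -7869)
S/V(215, -156) = -7869/(-301) = -7869*(-1/301) = 183/7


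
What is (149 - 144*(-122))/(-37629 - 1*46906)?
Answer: -17717/84535 ≈ -0.20958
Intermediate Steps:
(149 - 144*(-122))/(-37629 - 1*46906) = (149 + 17568)/(-37629 - 46906) = 17717/(-84535) = 17717*(-1/84535) = -17717/84535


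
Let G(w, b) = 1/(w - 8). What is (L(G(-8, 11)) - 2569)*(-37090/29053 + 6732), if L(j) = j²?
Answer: -64302245485539/3718784 ≈ -1.7291e+7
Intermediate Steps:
G(w, b) = 1/(-8 + w)
(L(G(-8, 11)) - 2569)*(-37090/29053 + 6732) = ((1/(-8 - 8))² - 2569)*(-37090/29053 + 6732) = ((1/(-16))² - 2569)*(-37090*1/29053 + 6732) = ((-1/16)² - 2569)*(-37090/29053 + 6732) = (1/256 - 2569)*(195547706/29053) = -657663/256*195547706/29053 = -64302245485539/3718784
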